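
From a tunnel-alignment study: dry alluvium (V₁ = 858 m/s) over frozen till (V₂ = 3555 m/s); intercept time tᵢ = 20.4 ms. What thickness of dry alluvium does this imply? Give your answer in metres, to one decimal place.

9.0 m

h = tᵢ·V₁·V₂ / (2·√(V₂²−V₁²)).
√(V₂²−V₁²) = √(3555² − 858²) = 3449.9 m/s.
h = 0.0204 s × 858 × 3555 / (2 × 3449.9) = 9.02 m.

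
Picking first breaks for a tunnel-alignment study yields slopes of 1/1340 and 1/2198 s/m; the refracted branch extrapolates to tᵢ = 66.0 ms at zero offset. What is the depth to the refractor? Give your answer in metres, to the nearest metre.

56 m

h = tᵢ·V₁·V₂ / (2·√(V₂²−V₁²)).
√(V₂²−V₁²) = √(2198² − 1340²) = 1742.3 m/s.
h = 0.066 s × 1340 × 2198 / (2 × 1742.3) = 55.79 m.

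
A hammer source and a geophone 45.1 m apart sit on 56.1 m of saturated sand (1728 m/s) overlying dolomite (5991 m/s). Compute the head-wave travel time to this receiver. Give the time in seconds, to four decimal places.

0.0697 s

θ_c = arcsin(V₁/V₂) = arcsin(1728/5991) = 16.76°, cos θ_c = 0.9575.
Intercept time tᵢ = 2h cos θ_c / V₁ = 2·56.1·0.9575/1728 = 0.06217 s.
t = x/V₂ + tᵢ = 45.1/5991 + 0.06217 = 0.06970 s.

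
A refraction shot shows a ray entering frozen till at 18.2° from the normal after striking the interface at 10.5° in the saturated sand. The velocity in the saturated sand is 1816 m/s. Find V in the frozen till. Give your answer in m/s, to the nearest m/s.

sin 10.5° = 0.1822; sin 18.2° = 0.3123.
V₂ = V₁·(sin θ₂/sin θ₁) = 1816·(0.3123/0.1822) = 3112.46 m/s.

3112 m/s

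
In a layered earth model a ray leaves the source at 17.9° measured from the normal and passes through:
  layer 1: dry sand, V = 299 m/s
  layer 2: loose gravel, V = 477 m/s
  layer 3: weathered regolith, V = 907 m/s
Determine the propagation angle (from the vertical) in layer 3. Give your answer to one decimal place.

68.8°

Snell's law across each interface conserves sin θ / V, so sin θ_3 = V_3·sin θ₁/V₁.
sin θ_3 = 907 × sin 17.9° / 299 = 0.9323.
θ_3 = 68.80° from the vertical.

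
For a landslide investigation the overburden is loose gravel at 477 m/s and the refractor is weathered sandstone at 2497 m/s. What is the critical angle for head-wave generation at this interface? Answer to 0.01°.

11.01°

Critical incidence: sin θ_c = V₁/V₂ = 477/2497 = 0.1910.
θ_c = arcsin 0.1910 = 11.01°.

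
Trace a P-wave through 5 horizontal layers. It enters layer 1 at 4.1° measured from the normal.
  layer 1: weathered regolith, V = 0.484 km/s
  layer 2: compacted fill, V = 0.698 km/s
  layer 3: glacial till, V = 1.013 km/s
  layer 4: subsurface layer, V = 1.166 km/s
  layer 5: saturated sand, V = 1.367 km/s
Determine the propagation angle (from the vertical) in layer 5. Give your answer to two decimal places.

Snell's law across each interface conserves sin θ / V, so sin θ_5 = V_5·sin θ₁/V₁.
sin θ_5 = 1.367 × sin 4.1° / 0.484 = 0.2019.
θ_5 = arcsin 0.2019 = 11.65°.

11.65°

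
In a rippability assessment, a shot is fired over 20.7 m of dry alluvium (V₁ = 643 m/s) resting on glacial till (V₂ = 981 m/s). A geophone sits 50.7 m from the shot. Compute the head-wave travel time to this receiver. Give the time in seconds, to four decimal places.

0.1003 s

θ_c = arcsin(V₁/V₂) = arcsin(643/981) = 40.95°, cos θ_c = 0.7552.
Intercept time tᵢ = 2h cos θ_c / V₁ = 2·20.7·0.7552/643 = 0.04863 s.
t = x/V₂ + tᵢ = 50.7/981 + 0.04863 = 0.10031 s.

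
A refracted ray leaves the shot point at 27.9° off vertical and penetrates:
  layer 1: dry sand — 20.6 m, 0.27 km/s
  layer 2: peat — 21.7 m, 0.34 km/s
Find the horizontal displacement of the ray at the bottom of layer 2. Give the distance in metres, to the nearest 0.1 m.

p = sin θ₁/V₁ = sin 27.9°/0.27 = 1.7331e+00 s/km is conserved through the stack.
Layer 1: θ = 27.90°; offset = 20.6·tan 27.90° = 10.907 m.
Layer 2: sin θ = p·0.34 = 0.5892 → θ = 36.10°; offset = 21.7·tan 36.10° = 15.826 m.
Σ offsets = 26.733 m.

26.7 m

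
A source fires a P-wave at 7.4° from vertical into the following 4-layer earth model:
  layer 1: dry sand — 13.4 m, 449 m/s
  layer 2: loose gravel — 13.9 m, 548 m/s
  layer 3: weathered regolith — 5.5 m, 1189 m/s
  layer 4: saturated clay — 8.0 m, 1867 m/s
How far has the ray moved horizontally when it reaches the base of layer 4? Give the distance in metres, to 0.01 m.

Apply Snell's law at each interface; in layer i the horizontal offset is hᵢ·tan θᵢ.
Layer 1: θ = 7.40°; offset = 13.4·tan 7.40° = 1.7404 m.
Layer 2: sin θ = 548·sin 7.4°/449 = 0.1572, θ = 9.04°; offset = 13.9·tan 9.04° = 2.2125 m.
Layer 3: sin θ = 1189·sin 7.4°/449 = 0.3411, θ = 19.94°; offset = 5.5·tan 19.94° = 1.9955 m.
Layer 4: sin θ = 1867·sin 7.4°/449 = 0.5355, θ = 32.38°; offset = 8.0·tan 32.38° = 5.0733 m.
Summing the layer offsets gives 11.0216 m.

11.02 m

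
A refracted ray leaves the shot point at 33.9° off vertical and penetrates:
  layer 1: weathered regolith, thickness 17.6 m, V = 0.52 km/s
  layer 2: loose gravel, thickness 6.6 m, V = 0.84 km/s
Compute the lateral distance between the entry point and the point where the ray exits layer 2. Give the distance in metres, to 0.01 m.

25.53 m

Apply Snell's law at each interface; in layer i the horizontal offset is hᵢ·tan θᵢ.
Layer 1: θ = 33.90°; offset = 17.6·tan 33.90° = 11.8267 m.
Layer 2: sin θ = 0.84·sin 33.9°/0.52 = 0.9010, θ = 64.29°; offset = 6.6·tan 64.29° = 13.7054 m.
Σ offsets = 25.5321 m.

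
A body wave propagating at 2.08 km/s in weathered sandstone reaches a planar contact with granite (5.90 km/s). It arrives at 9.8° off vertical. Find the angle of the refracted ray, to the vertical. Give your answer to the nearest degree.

29°

sin θ₁/V₁ = sin θ₂/V₂ ⇒ sin θ₂ = 5.90·sin 9.8°/2.08 = 5.90·0.1702/2.08 = 0.4828.
θ₂ = arcsin 0.4828 = 28.87° from the normal.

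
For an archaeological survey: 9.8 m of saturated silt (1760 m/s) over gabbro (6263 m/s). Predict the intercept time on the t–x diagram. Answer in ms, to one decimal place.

10.7 ms

θ_c = arcsin(V₁/V₂) = arcsin(1760/6263) = 16.32°; cos θ_c = 0.9597.
tᵢ = 2h·cos θ_c / V₁ = 2·9.8·0.9597 / 1760 = 0.01069 s.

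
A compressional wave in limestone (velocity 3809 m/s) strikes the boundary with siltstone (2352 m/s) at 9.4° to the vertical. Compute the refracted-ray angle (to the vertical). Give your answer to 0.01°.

5.79°

sin θ₁/V₁ = sin θ₂/V₂ ⇒ sin θ₂ = 2352·sin 9.4°/3809 = 2352·0.1633/3809 = 0.1009.
θ₂ = arcsin 0.1009 = 5.79° from the normal.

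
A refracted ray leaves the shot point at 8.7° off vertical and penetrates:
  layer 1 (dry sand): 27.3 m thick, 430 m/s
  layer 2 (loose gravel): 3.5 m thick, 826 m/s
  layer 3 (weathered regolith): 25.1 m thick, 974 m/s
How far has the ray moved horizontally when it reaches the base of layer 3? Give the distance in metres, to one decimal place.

14.4 m

p = sin θ₁/V₁ = sin 8.7°/430 = 3.5177e-04 s/m is conserved through the stack.
Layer 1: θ = 8.70°; offset = 27.3·tan 8.70° = 4.177 m.
Layer 2: sin θ = p·826 = 0.2906 → θ = 16.89°; offset = 3.5·tan 16.89° = 1.063 m.
Layer 3: sin θ = p·974 = 0.3426 → θ = 20.04°; offset = 25.1·tan 20.04° = 9.154 m.
Total horizontal offset = 14.394 m.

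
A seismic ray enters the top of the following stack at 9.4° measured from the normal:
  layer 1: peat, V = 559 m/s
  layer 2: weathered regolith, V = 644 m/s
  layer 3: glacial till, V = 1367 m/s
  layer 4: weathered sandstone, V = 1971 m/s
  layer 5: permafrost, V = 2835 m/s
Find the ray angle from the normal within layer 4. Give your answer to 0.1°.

Snell's law across each interface conserves sin θ / V, so sin θ_4 = V_4·sin θ₁/V₁.
sin θ_4 = 1971 × sin 9.4° / 559 = 0.5759.
θ_4 = arcsin 0.5759 = 35.16°.

35.2°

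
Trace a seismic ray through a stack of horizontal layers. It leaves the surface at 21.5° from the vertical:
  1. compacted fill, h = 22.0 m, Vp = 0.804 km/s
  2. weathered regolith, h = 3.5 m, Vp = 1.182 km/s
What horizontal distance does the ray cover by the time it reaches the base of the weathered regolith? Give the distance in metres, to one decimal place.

Ray parameter p = sin 21.5° / 0.804 km/s = 4.5585e-01 s/km.
Layer 1: θ = 21.50°; offset = 22.0·tan 21.50° = 8.666 m.
Layer 2: sin θ = p·1.182 = 0.5388 → θ = 32.60°; offset = 3.5·tan 32.60° = 2.239 m.
Total horizontal offset = 10.905 m.

10.9 m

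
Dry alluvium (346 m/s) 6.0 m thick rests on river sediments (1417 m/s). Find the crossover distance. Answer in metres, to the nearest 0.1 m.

θ_c = arcsin(346/1417) = 14.13°, so cos θ_c = 0.9697 and tᵢ = 2h cos θ_c/V₁ = 0.0336 s.
At crossover x/V₁ = x/V₂ + tᵢ ⇒ x = tᵢ/(1/V₁ − 1/V₂) = 0.03363/(2.8902e-03 − 7.0572e-04) = 15.40 m.

15.4 m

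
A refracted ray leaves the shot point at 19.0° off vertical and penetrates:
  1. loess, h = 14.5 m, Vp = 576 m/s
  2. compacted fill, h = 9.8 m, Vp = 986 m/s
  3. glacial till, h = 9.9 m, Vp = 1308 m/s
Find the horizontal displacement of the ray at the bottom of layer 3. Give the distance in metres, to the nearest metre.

22 m

Ray parameter p = sin 19.0° / 576 m/s = 5.6522e-04 s/m.
Layer 1: θ = 19.00°; offset = 14.5·tan 19.00° = 4.993 m.
Layer 2: sin θ = p·986 = 0.5573 → θ = 33.87°; offset = 9.8·tan 33.87° = 6.578 m.
Layer 3: sin θ = p·1308 = 0.7393 → θ = 47.67°; offset = 9.9·tan 47.67° = 10.870 m.
Σ offsets = 22.440 m.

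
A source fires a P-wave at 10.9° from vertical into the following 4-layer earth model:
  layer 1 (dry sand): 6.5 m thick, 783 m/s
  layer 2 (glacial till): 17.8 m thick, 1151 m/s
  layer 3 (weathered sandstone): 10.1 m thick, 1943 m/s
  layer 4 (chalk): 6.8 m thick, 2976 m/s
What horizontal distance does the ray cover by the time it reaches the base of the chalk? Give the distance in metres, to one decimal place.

p = sin θ₁/V₁ = sin 10.9°/783 = 2.4150e-04 s/m is conserved through the stack.
Layer 1: θ = 10.90°; offset = 6.5·tan 10.90° = 1.252 m.
Layer 2: sin θ = p·1151 = 0.2780 → θ = 16.14°; offset = 17.8·tan 16.14° = 5.151 m.
Layer 3: sin θ = p·1943 = 0.4692 → θ = 27.98°; offset = 10.1·tan 27.98° = 5.367 m.
Layer 4: sin θ = p·2976 = 0.7187 → θ = 45.95°; offset = 6.8·tan 45.95° = 7.029 m.
Total horizontal offset = 18.798 m.

18.8 m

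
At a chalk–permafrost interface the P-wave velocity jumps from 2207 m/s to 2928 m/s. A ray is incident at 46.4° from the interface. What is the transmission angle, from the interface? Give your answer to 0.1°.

23.8°

Angle from the normal: 90° − 46.4° = 43.6°.
sin θ₁/V₁ = sin θ₂/V₂ ⇒ sin θ₂ = 2928·sin 43.6°/2207 = 2928·0.6896/2207 = 0.9149.
θ₂ = arcsin 0.9149 = 66.19° from the normal.
From the interface: 90° − 66.19° = 23.81°.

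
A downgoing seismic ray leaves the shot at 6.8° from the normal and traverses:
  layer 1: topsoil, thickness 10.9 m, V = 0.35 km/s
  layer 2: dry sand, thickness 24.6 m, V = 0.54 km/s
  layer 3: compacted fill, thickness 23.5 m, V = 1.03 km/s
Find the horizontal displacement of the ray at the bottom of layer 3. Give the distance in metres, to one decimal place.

14.6 m

p = sin θ₁/V₁ = sin 6.8°/0.35 = 3.3830e-01 s/km is conserved through the stack.
Layer 1: θ = 6.80°; offset = 10.9·tan 6.80° = 1.300 m.
Layer 2: sin θ = p·0.54 = 0.1827 → θ = 10.53°; offset = 24.6·tan 10.53° = 4.571 m.
Layer 3: sin θ = p·1.03 = 0.3484 → θ = 20.39°; offset = 23.5·tan 20.39° = 8.736 m.
Σ offsets = 14.607 m.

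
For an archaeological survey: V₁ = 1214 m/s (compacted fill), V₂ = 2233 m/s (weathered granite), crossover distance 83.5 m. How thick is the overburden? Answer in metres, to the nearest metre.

23 m

x_cross = 2h·√((V₂+V₁)/(V₂−V₁)) → h = x_cross / (2·√((V₂+V₁)/(V₂−V₁))).
√((V₂+V₁)/(V₂−V₁)) = √((2233+1214)/(2233−1214)) = 1.8392.
h = 83.5 / (2·1.8392) = 22.70 m.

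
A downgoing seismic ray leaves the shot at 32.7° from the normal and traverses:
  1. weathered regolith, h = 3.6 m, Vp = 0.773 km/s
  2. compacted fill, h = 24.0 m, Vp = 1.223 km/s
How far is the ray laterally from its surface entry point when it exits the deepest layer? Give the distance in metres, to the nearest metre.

Apply Snell's law at each interface; in layer i the horizontal offset is hᵢ·tan θᵢ.
Layer 1: θ = 32.70°; offset = 3.6·tan 32.70° = 2.311 m.
Layer 2: sin θ = 1.223·sin 32.7°/0.773 = 0.8547, θ = 58.73°; offset = 24.0·tan 58.73° = 39.521 m.
Σ offsets = 41.832 m.

42 m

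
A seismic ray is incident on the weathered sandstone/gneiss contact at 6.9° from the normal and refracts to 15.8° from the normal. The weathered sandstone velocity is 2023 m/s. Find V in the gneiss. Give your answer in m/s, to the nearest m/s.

4585 m/s

Snell's law: sin 6.9°/V₁ = sin 15.8°/V₂.
V₂ = V₁·sin 15.8°/sin 6.9° = 2023 × 2.2664 = 4584.96 m/s.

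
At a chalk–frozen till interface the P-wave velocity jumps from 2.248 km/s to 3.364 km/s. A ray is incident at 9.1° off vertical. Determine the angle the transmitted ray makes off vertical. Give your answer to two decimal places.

13.69°

sin θ₁/V₁ = sin θ₂/V₂ ⇒ sin θ₂ = 3.364·sin 9.1°/2.248 = 3.364·0.1582/2.248 = 0.2367.
θ₂ = arcsin 0.2367 = 13.69° from the normal.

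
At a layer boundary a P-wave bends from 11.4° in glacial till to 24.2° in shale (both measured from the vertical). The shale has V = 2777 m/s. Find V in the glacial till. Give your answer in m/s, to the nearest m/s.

1339 m/s

sin 11.4° = 0.1977; sin 24.2° = 0.4099.
V₁ = V₂·(sin θ₁/sin θ₂) = 2777·(0.1977/0.4099) = 1339.02 m/s.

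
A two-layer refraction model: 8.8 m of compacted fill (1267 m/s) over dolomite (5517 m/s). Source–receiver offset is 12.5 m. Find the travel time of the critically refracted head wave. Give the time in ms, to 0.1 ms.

θ_c = arcsin(V₁/V₂) = arcsin(1267/5517) = 13.28°, cos θ_c = 0.9733.
Intercept time tᵢ = 2h cos θ_c / V₁ = 2·8.8·0.9733/1267 = 0.01352 s.
t = x/V₂ + tᵢ = 12.5/5517 + 0.01352 = 0.01579 s.

15.8 ms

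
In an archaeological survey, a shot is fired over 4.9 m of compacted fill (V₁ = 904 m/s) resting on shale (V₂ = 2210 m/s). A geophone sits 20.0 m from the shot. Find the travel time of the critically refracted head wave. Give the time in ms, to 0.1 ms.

θ_c = arcsin(V₁/V₂) = arcsin(904/2210) = 24.15°, cos θ_c = 0.9125.
Intercept time tᵢ = 2h cos θ_c / V₁ = 2·4.9·0.9125/904 = 0.00989 s.
t = x/V₂ + tᵢ = 20.0/2210 + 0.00989 = 0.01894 s.

18.9 ms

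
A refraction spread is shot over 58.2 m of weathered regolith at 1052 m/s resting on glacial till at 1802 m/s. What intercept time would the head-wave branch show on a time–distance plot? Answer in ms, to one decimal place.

tᵢ = 2h·√(V₂²−V₁²)/(V₁V₂).
√(V₂²−V₁²) = √(1802²−1052²) = 1463.0 m/s.
tᵢ = 2·58.2·1463.0/(1052·1802) = 0.08983 s.

89.8 ms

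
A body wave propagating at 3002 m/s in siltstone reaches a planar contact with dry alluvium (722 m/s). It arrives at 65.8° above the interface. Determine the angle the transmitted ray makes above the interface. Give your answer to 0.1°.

Angle from the normal: 90° − 65.8° = 24.2°.
Snell's law: sin θ₂ = (V₂/V₁)·sin θ₁ = (722/3002)·sin 24.2° = 0.0986.
θ₂ = arcsin 0.0986 = 5.66° from the normal.
From the interface: 90° − 5.66° = 84.34°.

84.3°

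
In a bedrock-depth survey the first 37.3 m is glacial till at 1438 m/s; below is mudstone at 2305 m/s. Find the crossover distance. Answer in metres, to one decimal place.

x_cross = 2h·√((V₂+V₁)/(V₂−V₁)).
(V₂+V₁)/(V₂−V₁) = (2305+1438)/(2305−1438) = 4.3172; √ = 2.0778.
x_cross = 2·37.3·2.0778 = 155.00 m.

155.0 m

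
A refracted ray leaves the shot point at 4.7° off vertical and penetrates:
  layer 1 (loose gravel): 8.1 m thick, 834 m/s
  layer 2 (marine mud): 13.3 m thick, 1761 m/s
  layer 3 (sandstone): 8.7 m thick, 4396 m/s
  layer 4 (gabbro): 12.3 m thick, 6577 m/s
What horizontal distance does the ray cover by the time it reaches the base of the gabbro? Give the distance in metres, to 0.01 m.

p = sin θ₁/V₁ = sin 4.7°/834 = 9.8248e-05 s/m is conserved through the stack.
Layer 1: θ = 4.70°; offset = 8.1·tan 4.70° = 0.6659 m.
Layer 2: sin θ = p·1761 = 0.1730 → θ = 9.96°; offset = 13.3·tan 9.96° = 2.3363 m.
Layer 3: sin θ = p·4396 = 0.4319 → θ = 25.59°; offset = 8.7·tan 25.59° = 4.1661 m.
Layer 4: sin θ = p·6577 = 0.6462 → θ = 40.25°; offset = 12.3·tan 40.25° = 10.4141 m.
Σ offsets = 17.5825 m.

17.58 m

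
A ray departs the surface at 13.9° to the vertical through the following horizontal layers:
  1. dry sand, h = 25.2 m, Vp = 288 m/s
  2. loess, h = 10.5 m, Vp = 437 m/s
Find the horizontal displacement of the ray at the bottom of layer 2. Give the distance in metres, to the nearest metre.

10 m

Ray parameter p = sin 13.9° / 288 m/s = 8.3413e-04 s/m.
Layer 1: θ = 13.90°; offset = 25.2·tan 13.90° = 6.236 m.
Layer 2: sin θ = p·437 = 0.3645 → θ = 21.38°; offset = 10.5·tan 21.38° = 4.110 m.
Total horizontal offset = 10.347 m.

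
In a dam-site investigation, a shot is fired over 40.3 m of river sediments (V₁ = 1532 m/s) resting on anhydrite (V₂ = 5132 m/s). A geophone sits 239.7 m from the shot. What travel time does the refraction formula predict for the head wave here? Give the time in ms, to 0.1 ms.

t = x/V₂ + 2h·√(V₂²−V₁²)/(V₁V₂).
√(V₂²−V₁²) = √(5132²−1532²) = 4898.0 m/s; delay term = 2·40.3·4898.0/(1532·5132) = 0.05021 s.
t = 239.7/5132 + 0.05021 = 0.09692 s.

96.9 ms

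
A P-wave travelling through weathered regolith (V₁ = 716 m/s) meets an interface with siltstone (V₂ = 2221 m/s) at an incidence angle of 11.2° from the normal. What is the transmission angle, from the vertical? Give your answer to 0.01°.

Snell's law: sin θ₂ = (V₂/V₁)·sin θ₁ = (2221/716)·sin 11.2° = 0.6025.
θ₂ = arcsin 0.6025 = 37.05° from the normal.

37.05°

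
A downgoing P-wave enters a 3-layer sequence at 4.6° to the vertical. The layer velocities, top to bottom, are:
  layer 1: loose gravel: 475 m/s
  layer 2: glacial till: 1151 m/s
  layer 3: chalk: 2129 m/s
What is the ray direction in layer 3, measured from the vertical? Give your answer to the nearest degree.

21°

Ray parameter p = sin 4.6° / 475 = 1.6884e-04 s/m.
sin θ_3 = p·V_3 = 1.6884e-04 × 2129 = 0.3595.
θ_3 = 21.07° from the vertical.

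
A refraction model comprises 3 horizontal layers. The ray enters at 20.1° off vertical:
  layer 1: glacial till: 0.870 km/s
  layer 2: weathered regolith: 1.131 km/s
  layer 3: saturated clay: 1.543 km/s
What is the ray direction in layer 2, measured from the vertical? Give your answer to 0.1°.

26.5°

Snell's law across each interface conserves sin θ / V, so sin θ_2 = V_2·sin θ₁/V₁.
sin θ_2 = 1.131 × sin 20.1° / 0.870 = 0.4468.
θ_2 = arcsin 0.4468 = 26.54°.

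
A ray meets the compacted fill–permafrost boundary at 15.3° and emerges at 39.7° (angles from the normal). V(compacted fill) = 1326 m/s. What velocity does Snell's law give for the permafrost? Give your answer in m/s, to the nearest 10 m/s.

Snell's law: sin 15.3°/V₁ = sin 39.7°/V₂.
V₂ = V₁·sin 39.7°/sin 15.3° = 1326 × 2.4207 = 3209.90 m/s.

3210 m/s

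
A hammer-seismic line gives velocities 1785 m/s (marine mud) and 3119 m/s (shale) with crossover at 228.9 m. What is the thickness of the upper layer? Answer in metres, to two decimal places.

59.69 m

x_cross = 2h·√((V₂+V₁)/(V₂−V₁)) → h = x_cross / (2·√((V₂+V₁)/(V₂−V₁))).
√((V₂+V₁)/(V₂−V₁)) = √((3119+1785)/(3119−1785)) = 1.9173.
h = 228.9 / (2·1.9173) = 59.69 m.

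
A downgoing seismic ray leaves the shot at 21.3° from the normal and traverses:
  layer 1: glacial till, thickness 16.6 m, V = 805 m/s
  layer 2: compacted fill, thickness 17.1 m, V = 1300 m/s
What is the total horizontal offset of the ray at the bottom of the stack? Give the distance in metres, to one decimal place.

Ray parameter p = sin 21.3° / 805 m/s = 4.5124e-04 s/m.
Layer 1: θ = 21.30°; offset = 16.6·tan 21.30° = 6.472 m.
Layer 2: sin θ = p·1300 = 0.5866 → θ = 35.92°; offset = 17.1·tan 35.92° = 12.386 m.
Total horizontal offset = 18.858 m.

18.9 m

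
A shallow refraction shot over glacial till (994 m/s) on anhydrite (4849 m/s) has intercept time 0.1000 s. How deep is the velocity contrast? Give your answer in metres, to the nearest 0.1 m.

50.8 m

h = tᵢ·V₁·V₂ / (2·√(V₂²−V₁²)).
√(V₂²−V₁²) = √(4849² − 994²) = 4746.0 m/s.
h = 0.1 s × 994 × 4849 / (2 × 4746.0) = 50.78 m.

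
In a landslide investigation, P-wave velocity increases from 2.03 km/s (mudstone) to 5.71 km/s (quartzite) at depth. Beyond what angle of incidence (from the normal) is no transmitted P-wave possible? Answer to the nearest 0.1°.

At critical incidence the refracted ray runs along the interface (θ₂ = 90°), so sin θ_c = V₁/V₂.
θ_c = arcsin(2.03/5.71) = arcsin 0.3555 = 20.83°.

20.8°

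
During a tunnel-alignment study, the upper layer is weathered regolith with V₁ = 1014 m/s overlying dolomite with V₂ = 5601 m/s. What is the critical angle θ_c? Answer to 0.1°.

Critical incidence: sin θ_c = V₁/V₂ = 1014/5601 = 0.1810.
θ_c = arcsin 0.1810 = 10.43°.

10.4°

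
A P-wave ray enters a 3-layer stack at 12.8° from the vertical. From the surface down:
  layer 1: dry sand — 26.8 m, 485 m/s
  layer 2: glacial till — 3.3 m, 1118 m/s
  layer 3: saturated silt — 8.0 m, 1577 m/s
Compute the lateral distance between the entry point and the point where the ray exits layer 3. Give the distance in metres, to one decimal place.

Apply Snell's law at each interface; in layer i the horizontal offset is hᵢ·tan θᵢ.
Layer 1: θ = 12.80°; offset = 26.8·tan 12.80° = 6.089 m.
Layer 2: sin θ = 1118·sin 12.8°/485 = 0.5107, θ = 30.71°; offset = 3.3·tan 30.71° = 1.960 m.
Layer 3: sin θ = 1577·sin 12.8°/485 = 0.7204, θ = 46.09°; offset = 8.0·tan 46.09° = 8.309 m.
Total horizontal offset = 16.358 m.

16.4 m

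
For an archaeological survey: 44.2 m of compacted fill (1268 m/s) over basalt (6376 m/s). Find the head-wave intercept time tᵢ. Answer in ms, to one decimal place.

tᵢ = 2h·√(V₂²−V₁²)/(V₁V₂).
√(V₂²−V₁²) = √(6376²−1268²) = 6248.6 m/s.
tᵢ = 2·44.2·6248.6/(1268·6376) = 0.06832 s.

68.3 ms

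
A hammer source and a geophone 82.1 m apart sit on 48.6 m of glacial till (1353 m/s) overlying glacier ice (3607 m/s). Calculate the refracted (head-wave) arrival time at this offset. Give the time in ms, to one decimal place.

θ_c = arcsin(V₁/V₂) = arcsin(1353/3607) = 22.03°, cos θ_c = 0.9270.
Intercept time tᵢ = 2h cos θ_c / V₁ = 2·48.6·0.9270/1353 = 0.06659 s.
t = x/V₂ + tᵢ = 82.1/3607 + 0.06659 = 0.08936 s.

89.4 ms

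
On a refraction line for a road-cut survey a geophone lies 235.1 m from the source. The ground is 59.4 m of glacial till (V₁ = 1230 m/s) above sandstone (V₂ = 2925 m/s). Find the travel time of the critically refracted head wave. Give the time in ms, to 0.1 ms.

θ_c = arcsin(V₁/V₂) = arcsin(1230/2925) = 24.87°, cos θ_c = 0.9073.
Intercept time tᵢ = 2h cos θ_c / V₁ = 2·59.4·0.9073/1230 = 0.08763 s.
t = x/V₂ + tᵢ = 235.1/2925 + 0.08763 = 0.16801 s.

168.0 ms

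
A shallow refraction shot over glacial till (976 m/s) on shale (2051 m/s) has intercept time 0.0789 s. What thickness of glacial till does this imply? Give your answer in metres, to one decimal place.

43.8 m

h = tᵢ·V₁·V₂ / (2·√(V₂²−V₁²)).
√(V₂²−V₁²) = √(2051² − 976²) = 1803.9 m/s.
h = 0.0789 s × 976 × 2051 / (2 × 1803.9) = 43.78 m.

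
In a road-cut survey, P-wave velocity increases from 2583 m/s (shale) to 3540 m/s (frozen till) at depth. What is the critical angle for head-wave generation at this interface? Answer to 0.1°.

Critical incidence: sin θ_c = V₁/V₂ = 2583/3540 = 0.7297.
θ_c = arcsin 0.7297 = 46.86°.

46.9°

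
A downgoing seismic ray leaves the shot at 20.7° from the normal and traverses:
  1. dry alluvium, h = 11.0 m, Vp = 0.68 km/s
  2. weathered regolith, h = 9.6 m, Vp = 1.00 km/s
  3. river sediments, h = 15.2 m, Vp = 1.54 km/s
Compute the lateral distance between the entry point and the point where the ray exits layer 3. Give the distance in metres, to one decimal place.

p = sin θ₁/V₁ = sin 20.7°/0.68 = 5.1982e-01 s/km is conserved through the stack.
Layer 1: θ = 20.70°; offset = 11.0·tan 20.70° = 4.157 m.
Layer 2: sin θ = p·1.00 = 0.5198 → θ = 31.32°; offset = 9.6·tan 31.32° = 5.841 m.
Layer 3: sin θ = p·1.54 = 0.8005 → θ = 53.18°; offset = 15.2·tan 53.18° = 20.303 m.
Σ offsets = 30.301 m.

30.3 m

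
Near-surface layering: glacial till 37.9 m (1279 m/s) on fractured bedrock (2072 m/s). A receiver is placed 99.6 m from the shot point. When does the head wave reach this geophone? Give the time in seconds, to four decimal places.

t = x/V₂ + 2h·√(V₂²−V₁²)/(V₁V₂).
√(V₂²−V₁²) = √(2072²−1279²) = 1630.1 m/s; delay term = 2·37.9·1630.1/(1279·2072) = 0.04663 s.
t = 99.6/2072 + 0.04663 = 0.09470 s.

0.0947 s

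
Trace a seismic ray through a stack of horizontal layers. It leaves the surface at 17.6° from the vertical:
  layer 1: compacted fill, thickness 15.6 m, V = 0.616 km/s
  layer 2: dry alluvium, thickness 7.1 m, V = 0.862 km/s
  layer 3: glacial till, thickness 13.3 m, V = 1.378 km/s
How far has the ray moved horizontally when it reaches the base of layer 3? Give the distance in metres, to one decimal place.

20.5 m

Apply Snell's law at each interface; in layer i the horizontal offset is hᵢ·tan θᵢ.
Layer 1: θ = 17.60°; offset = 15.6·tan 17.60° = 4.949 m.
Layer 2: sin θ = 0.862·sin 17.6°/0.616 = 0.4231, θ = 25.03°; offset = 7.1·tan 25.03° = 3.316 m.
Layer 3: sin θ = 1.378·sin 17.6°/0.616 = 0.6764, θ = 42.56°; offset = 13.3·tan 42.56° = 12.214 m.
Σ offsets = 20.478 m.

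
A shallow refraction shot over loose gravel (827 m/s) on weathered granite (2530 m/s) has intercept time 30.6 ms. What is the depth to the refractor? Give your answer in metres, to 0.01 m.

θ_c = arcsin(827/2530) = 19.08°; cos θ_c = 0.9451.
tᵢ = 2h cos θ_c/V₁ ⇒ h = tᵢ·V₁/(2 cos θ_c) = 0.0306·827/(2·0.9451) = 13.39 m.

13.39 m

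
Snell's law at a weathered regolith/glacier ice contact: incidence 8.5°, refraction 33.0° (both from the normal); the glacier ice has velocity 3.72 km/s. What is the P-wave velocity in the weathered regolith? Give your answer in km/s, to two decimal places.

sin 8.5° = 0.1478; sin 33.0° = 0.5446.
V₁ = V₂·(sin θ₁/sin θ₂) = 3.72·(0.1478/0.5446) = 1.01 km/s.

1.01 km/s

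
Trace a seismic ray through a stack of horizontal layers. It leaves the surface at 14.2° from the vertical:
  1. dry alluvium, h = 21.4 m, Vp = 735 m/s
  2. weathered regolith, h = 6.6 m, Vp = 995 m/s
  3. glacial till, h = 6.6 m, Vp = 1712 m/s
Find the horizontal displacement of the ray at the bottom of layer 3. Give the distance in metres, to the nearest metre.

12 m

Apply Snell's law at each interface; in layer i the horizontal offset is hᵢ·tan θᵢ.
Layer 1: θ = 14.20°; offset = 21.4·tan 14.20° = 5.415 m.
Layer 2: sin θ = 995·sin 14.2°/735 = 0.3321, θ = 19.40°; offset = 6.6·tan 19.40° = 2.324 m.
Layer 3: sin θ = 1712·sin 14.2°/735 = 0.5714, θ = 34.85°; offset = 6.6·tan 34.85° = 4.595 m.
Summing the layer offsets gives 12.334 m.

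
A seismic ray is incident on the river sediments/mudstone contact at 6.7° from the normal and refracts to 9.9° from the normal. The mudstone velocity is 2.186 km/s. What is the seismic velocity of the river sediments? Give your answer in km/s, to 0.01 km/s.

sin 6.7° = 0.1167; sin 9.9° = 0.1719.
V₁ = V₂·(sin θ₁/sin θ₂) = 2.186·(0.1167/0.1719) = 1.48 km/s.

1.48 km/s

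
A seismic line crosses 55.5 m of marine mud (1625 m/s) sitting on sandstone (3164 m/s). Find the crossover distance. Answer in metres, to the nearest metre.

196 m

x_cross = 2h·√((V₂+V₁)/(V₂−V₁)).
(V₂+V₁)/(V₂−V₁) = (3164+1625)/(3164−1625) = 3.1118; √ = 1.7640.
x_cross = 2·55.5·1.7640 = 195.81 m.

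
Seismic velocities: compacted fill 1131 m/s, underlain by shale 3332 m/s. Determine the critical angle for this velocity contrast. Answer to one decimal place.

19.8°

At critical incidence the refracted ray runs along the interface (θ₂ = 90°), so sin θ_c = V₁/V₂.
θ_c = arcsin(1131/3332) = arcsin 0.3394 = 19.84°.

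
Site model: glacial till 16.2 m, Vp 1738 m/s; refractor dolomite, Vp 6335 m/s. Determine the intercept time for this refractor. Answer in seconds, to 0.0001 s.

θ_c = arcsin(V₁/V₂) = arcsin(1738/6335) = 15.92°; cos θ_c = 0.9616.
tᵢ = 2h·cos θ_c / V₁ = 2·16.2·0.9616 / 1738 = 0.01793 s.

0.0179 s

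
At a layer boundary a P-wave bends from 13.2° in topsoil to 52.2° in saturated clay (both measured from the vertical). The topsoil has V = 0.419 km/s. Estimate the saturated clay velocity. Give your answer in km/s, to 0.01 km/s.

1.45 km/s

Snell's law: sin 13.2°/V₁ = sin 52.2°/V₂.
V₂ = V₁·sin 52.2°/sin 13.2° = 0.419 × 3.4603 = 1.45 km/s.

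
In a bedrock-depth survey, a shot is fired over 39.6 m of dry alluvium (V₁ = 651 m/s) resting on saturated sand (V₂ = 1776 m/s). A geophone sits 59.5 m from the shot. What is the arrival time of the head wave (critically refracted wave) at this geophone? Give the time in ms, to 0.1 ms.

θ_c = arcsin(V₁/V₂) = arcsin(651/1776) = 21.50°, cos θ_c = 0.9304.
Intercept time tᵢ = 2h cos θ_c / V₁ = 2·39.6·0.9304/651 = 0.11319 s.
t = x/V₂ + tᵢ = 59.5/1776 + 0.11319 = 0.14669 s.

146.7 ms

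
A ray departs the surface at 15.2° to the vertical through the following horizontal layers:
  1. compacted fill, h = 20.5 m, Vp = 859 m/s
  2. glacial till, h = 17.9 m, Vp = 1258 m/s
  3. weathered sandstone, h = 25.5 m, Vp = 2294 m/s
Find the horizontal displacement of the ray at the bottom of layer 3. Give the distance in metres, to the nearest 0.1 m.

38.0 m

p = sin θ₁/V₁ = sin 15.2°/859 = 3.0523e-04 s/m is conserved through the stack.
Layer 1: θ = 15.20°; offset = 20.5·tan 15.20° = 5.570 m.
Layer 2: sin θ = p·1258 = 0.3840 → θ = 22.58°; offset = 17.9·tan 22.58° = 7.444 m.
Layer 3: sin θ = p·2294 = 0.7002 → θ = 44.44°; offset = 25.5·tan 44.44° = 25.008 m.
Σ offsets = 38.022 m.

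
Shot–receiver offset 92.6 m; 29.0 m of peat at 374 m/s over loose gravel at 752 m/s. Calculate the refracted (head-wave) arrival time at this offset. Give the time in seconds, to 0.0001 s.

t = x/V₂ + 2h·√(V₂²−V₁²)/(V₁V₂).
√(V₂²−V₁²) = √(752²−374²) = 652.4 m/s; delay term = 2·29.0·652.4/(374·752) = 0.13454 s.
t = 92.6/752 + 0.13454 = 0.25768 s.

0.2577 s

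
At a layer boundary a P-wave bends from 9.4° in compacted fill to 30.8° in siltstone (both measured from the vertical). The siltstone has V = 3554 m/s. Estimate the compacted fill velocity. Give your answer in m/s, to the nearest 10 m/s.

Snell's law: sin 9.4°/V₁ = sin 30.8°/V₂.
V₁ = V₂·sin 9.4°/sin 30.8° = 3554 × 0.3190 = 1133.62 m/s.

1130 m/s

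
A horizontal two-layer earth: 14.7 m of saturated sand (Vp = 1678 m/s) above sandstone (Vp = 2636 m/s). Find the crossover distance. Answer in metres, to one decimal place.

θ_c = arcsin(1678/2636) = 39.54°, so cos θ_c = 0.7712 and tᵢ = 2h cos θ_c/V₁ = 0.0135 s.
At crossover x/V₁ = x/V₂ + tᵢ ⇒ x = tᵢ/(1/V₁ − 1/V₂) = 0.01351/(5.9595e-04 − 3.7936e-04) = 62.39 m.

62.4 m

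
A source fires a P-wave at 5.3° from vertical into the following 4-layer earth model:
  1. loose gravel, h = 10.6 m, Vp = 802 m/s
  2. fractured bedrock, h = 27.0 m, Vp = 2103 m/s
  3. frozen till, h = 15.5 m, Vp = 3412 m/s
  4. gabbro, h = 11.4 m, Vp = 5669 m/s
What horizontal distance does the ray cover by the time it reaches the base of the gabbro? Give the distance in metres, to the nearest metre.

Ray parameter p = sin 5.3° / 802 m/s = 1.1518e-04 s/m.
Layer 1: θ = 5.30°; offset = 10.6·tan 5.30° = 0.983 m.
Layer 2: sin θ = p·2103 = 0.2422 → θ = 14.02°; offset = 27.0·tan 14.02° = 6.740 m.
Layer 3: sin θ = p·3412 = 0.3930 → θ = 23.14°; offset = 15.5·tan 23.14° = 6.624 m.
Layer 4: sin θ = p·5669 = 0.6529 → θ = 40.76°; offset = 11.4·tan 40.76° = 9.827 m.
Summing the layer offsets gives 24.175 m.

24 m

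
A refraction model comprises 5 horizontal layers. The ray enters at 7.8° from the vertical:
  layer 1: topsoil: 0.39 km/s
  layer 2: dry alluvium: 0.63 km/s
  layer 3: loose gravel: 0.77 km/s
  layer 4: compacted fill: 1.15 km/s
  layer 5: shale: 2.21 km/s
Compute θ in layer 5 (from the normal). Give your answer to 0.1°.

Snell's law across each interface conserves sin θ / V, so sin θ_5 = V_5·sin θ₁/V₁.
sin θ_5 = 2.21 × sin 7.8° / 0.39 = 0.7691.
θ_5 = 50.27° from the vertical.

50.3°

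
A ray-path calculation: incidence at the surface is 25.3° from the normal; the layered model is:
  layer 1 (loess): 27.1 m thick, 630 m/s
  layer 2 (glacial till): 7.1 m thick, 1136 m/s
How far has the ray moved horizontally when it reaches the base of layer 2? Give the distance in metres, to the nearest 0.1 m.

21.4 m

Ray parameter p = sin 25.3° / 630 m/s = 6.7835e-04 s/m.
Layer 1: θ = 25.30°; offset = 27.1·tan 25.30° = 12.810 m.
Layer 2: sin θ = p·1136 = 0.7706 → θ = 50.41°; offset = 7.1·tan 50.41° = 8.585 m.
Total horizontal offset = 21.395 m.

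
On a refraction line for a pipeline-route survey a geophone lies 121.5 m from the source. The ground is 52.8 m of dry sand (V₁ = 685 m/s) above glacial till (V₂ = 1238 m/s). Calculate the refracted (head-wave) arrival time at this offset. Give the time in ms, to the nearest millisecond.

θ_c = arcsin(V₁/V₂) = arcsin(685/1238) = 33.59°, cos θ_c = 0.8330.
Intercept time tᵢ = 2h cos θ_c / V₁ = 2·52.8·0.8330/685 = 0.12841 s.
t = x/V₂ + tᵢ = 121.5/1238 + 0.12841 = 0.22655 s.

227 ms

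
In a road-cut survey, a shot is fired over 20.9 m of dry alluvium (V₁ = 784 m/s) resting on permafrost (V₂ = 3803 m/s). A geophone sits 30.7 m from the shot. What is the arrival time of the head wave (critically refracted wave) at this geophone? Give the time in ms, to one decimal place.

t = x/V₂ + 2h·√(V₂²−V₁²)/(V₁V₂).
√(V₂²−V₁²) = √(3803²−784²) = 3721.3 m/s; delay term = 2·20.9·3721.3/(784·3803) = 0.05217 s.
t = 30.7/3803 + 0.05217 = 0.06024 s.

60.2 ms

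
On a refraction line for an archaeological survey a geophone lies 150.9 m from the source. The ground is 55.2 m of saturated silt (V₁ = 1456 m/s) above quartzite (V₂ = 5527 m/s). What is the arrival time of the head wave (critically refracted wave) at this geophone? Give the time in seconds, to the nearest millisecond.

θ_c = arcsin(V₁/V₂) = arcsin(1456/5527) = 15.27°, cos θ_c = 0.9647.
Intercept time tᵢ = 2h cos θ_c / V₁ = 2·55.2·0.9647/1456 = 0.07315 s.
t = x/V₂ + tᵢ = 150.9/5527 + 0.07315 = 0.10045 s.

0.100 s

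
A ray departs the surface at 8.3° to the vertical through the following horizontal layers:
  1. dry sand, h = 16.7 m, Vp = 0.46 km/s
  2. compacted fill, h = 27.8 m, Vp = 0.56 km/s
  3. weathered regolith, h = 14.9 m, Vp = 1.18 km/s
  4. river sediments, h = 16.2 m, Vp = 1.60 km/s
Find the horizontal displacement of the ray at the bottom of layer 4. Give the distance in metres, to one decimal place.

p = sin θ₁/V₁ = sin 8.3°/0.46 = 3.1382e-01 s/km is conserved through the stack.
Layer 1: θ = 8.30°; offset = 16.7·tan 8.30° = 2.436 m.
Layer 2: sin θ = p·0.56 = 0.1757 → θ = 10.12°; offset = 27.8·tan 10.12° = 4.963 m.
Layer 3: sin θ = p·1.18 = 0.3703 → θ = 21.73°; offset = 14.9·tan 21.73° = 5.940 m.
Layer 4: sin θ = p·1.60 = 0.5021 → θ = 30.14°; offset = 16.2·tan 30.14° = 9.406 m.
Summing the layer offsets gives 22.745 m.

22.7 m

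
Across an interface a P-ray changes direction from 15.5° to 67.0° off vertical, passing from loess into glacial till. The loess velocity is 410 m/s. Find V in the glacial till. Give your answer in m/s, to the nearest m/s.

1412 m/s

Snell's law: sin 15.5°/V₁ = sin 67.0°/V₂.
V₂ = V₁·sin 67.0°/sin 15.5° = 410 × 3.4445 = 1412.25 m/s.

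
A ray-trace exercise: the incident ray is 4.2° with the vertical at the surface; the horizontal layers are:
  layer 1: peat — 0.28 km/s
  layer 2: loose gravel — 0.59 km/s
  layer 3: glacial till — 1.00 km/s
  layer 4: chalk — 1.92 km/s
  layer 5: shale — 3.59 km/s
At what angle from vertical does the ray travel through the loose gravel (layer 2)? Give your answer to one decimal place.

Ray parameter p = sin 4.2° / 0.28 = 2.6156e-01 s/km.
sin θ_2 = p·V_2 = 2.6156e-01 × 0.59 = 0.1543.
θ_2 = arcsin 0.1543 = 8.88°.

8.9°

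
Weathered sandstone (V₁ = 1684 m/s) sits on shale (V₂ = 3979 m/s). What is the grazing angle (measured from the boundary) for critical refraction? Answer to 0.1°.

At critical incidence the refracted ray runs along the interface (θ₂ = 90°), so sin θ_c = V₁/V₂.
θ_c = arcsin(1684/3979) = arcsin 0.4232 = 25.04°.
Measured from the interface: 90° − 25.04° = 64.96°.

65.0°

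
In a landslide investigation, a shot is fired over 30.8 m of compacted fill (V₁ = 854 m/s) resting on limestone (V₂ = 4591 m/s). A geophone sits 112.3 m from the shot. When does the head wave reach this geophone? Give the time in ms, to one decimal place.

θ_c = arcsin(V₁/V₂) = arcsin(854/4591) = 10.72°, cos θ_c = 0.9825.
Intercept time tᵢ = 2h cos θ_c / V₁ = 2·30.8·0.9825/854 = 0.07087 s.
t = x/V₂ + tᵢ = 112.3/4591 + 0.07087 = 0.09533 s.

95.3 ms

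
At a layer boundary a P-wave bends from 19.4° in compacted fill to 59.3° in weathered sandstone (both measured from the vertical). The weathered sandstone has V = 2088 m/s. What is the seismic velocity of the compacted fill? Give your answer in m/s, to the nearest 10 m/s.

810 m/s

sin 19.4° = 0.3322; sin 59.3° = 0.8599.
V₁ = V₂·(sin θ₁/sin θ₂) = 2088·(0.3322/0.8599) = 806.59 m/s.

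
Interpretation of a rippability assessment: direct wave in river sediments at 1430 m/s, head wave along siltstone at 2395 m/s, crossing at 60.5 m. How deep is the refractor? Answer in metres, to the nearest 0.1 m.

15.2 m

x_cross = 2h·√((V₂+V₁)/(V₂−V₁)) → h = x_cross / (2·√((V₂+V₁)/(V₂−V₁))).
√((V₂+V₁)/(V₂−V₁)) = √((2395+1430)/(2395−1430)) = 1.9909.
h = 60.5 / (2·1.9909) = 15.19 m.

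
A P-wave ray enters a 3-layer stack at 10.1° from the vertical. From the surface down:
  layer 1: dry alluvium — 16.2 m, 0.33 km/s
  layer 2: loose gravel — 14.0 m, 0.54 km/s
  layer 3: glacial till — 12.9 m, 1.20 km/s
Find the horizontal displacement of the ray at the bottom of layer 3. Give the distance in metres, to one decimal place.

Apply Snell's law at each interface; in layer i the horizontal offset is hᵢ·tan θᵢ.
Layer 1: θ = 10.10°; offset = 16.2·tan 10.10° = 2.886 m.
Layer 2: sin θ = 0.54·sin 10.1°/0.33 = 0.2870, θ = 16.68°; offset = 14.0·tan 16.68° = 4.194 m.
Layer 3: sin θ = 1.20·sin 10.1°/0.33 = 0.6377, θ = 39.62°; offset = 12.9·tan 39.62° = 10.680 m.
Summing the layer offsets gives 17.759 m.

17.8 m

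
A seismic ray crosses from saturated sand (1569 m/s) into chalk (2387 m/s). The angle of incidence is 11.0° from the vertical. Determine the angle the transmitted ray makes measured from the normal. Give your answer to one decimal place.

16.9°

Snell's law: sin θ₂ = (V₂/V₁)·sin θ₁ = (2387/1569)·sin 11.0° = 0.2903.
θ₂ = sin⁻¹(0.2903) = 16.88° (from vertical).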